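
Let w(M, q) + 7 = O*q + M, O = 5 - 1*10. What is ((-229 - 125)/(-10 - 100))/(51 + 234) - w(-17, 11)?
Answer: 412834/5225 ≈ 79.011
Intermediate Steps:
O = -5 (O = 5 - 10 = -5)
w(M, q) = -7 + M - 5*q (w(M, q) = -7 + (-5*q + M) = -7 + (M - 5*q) = -7 + M - 5*q)
((-229 - 125)/(-10 - 100))/(51 + 234) - w(-17, 11) = ((-229 - 125)/(-10 - 100))/(51 + 234) - (-7 - 17 - 5*11) = -354/(-110)/285 - (-7 - 17 - 55) = -354*(-1/110)*(1/285) - 1*(-79) = (177/55)*(1/285) + 79 = 59/5225 + 79 = 412834/5225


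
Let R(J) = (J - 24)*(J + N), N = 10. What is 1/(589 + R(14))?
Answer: 1/349 ≈ 0.0028653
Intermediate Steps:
R(J) = (-24 + J)*(10 + J) (R(J) = (J - 24)*(J + 10) = (-24 + J)*(10 + J))
1/(589 + R(14)) = 1/(589 + (-240 + 14**2 - 14*14)) = 1/(589 + (-240 + 196 - 196)) = 1/(589 - 240) = 1/349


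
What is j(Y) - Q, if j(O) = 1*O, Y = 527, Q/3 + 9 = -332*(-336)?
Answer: -334102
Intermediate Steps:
Q = 334629 (Q = -27 + 3*(-332*(-336)) = -27 + 3*111552 = -27 + 334656 = 334629)
j(O) = O
j(Y) - Q = 527 - 1*334629 = 527 - 334629 = -334102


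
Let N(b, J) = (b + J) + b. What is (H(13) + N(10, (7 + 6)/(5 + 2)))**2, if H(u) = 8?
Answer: 43681/49 ≈ 891.45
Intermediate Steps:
N(b, J) = J + 2*b (N(b, J) = (J + b) + b = J + 2*b)
(H(13) + N(10, (7 + 6)/(5 + 2)))**2 = (8 + ((7 + 6)/(5 + 2) + 2*10))**2 = (8 + (13/7 + 20))**2 = (8 + 153/7)**2 = (209/7)**2 = 43681/49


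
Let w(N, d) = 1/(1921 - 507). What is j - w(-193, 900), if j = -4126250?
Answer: -5834517501/1414 ≈ -4.1262e+6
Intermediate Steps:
w(N, d) = 1/1414
j - w(-193, 900) = -4126250 - 1*1/1414 = -4126250 - 1/1414 = -5834517501/1414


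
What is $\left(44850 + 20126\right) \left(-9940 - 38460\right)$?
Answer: $-3144838400$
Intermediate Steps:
$\left(44850 + 20126\right) \left(-9940 - 38460\right) = 64976 \left(-48400\right) = -3144838400$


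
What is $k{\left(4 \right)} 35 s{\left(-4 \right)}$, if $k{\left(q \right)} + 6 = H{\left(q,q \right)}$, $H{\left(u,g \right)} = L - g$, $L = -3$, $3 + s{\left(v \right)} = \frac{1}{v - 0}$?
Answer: $\frac{5915}{4} \approx 1478.8$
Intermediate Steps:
$s{\left(v \right)} = -3 + \frac{1}{v}$ ($s{\left(v \right)} = -3 + \frac{1}{v - 0} = -3 + \frac{1}{v + 0} = -3 + \frac{1}{v}$)
$H{\left(u,g \right)} = -3 - g$
$k{\left(q \right)} = -9 - q$ ($k{\left(q \right)} = -6 - \left(3 + q\right) = -9 - q$)
$k{\left(4 \right)} 35 s{\left(-4 \right)} = \left(-9 - 4\right) 35 \left(-3 + \frac{1}{-4}\right) = \left(-9 - 4\right) 35 \left(-3 - \frac{1}{4}\right) = \left(-13\right) 35 \left(- \frac{13}{4}\right) = \left(-455\right) \left(- \frac{13}{4}\right) = \frac{5915}{4}$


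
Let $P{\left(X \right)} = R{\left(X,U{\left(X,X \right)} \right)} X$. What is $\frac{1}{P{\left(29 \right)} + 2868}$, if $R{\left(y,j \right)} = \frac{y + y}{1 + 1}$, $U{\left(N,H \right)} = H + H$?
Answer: $\frac{1}{3709} \approx 0.00026961$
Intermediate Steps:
$U{\left(N,H \right)} = 2 H$
$R{\left(y,j \right)} = y$ ($R{\left(y,j \right)} = \frac{2 y}{2} = 2 y \frac{1}{2} = y$)
$P{\left(X \right)} = X^{2}$ ($P{\left(X \right)} = X X = X^{2}$)
$\frac{1}{P{\left(29 \right)} + 2868} = \frac{1}{29^{2} + 2868} = \frac{1}{841 + 2868} = \frac{1}{3709}$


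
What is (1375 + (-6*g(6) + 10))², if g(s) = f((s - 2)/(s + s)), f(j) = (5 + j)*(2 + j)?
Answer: 15452761/9 ≈ 1.7170e+6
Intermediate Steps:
f(j) = (2 + j)*(5 + j)
g(s) = 10 + (-2 + s)²/(4*s²) + 7*(-2 + s)/(2*s) (g(s) = 10 + ((s - 2)/(s + s))² + 7*((s - 2)/(s + s)) = 10 + ((-2 + s)/((2*s)))² + 7*((-2 + s)/((2*s))) = 10 + ((-2 + s)*(1/(2*s)))² + 7*((-2 + s)*(1/(2*s))) = 10 + ((-2 + s)/(2*s))² + 7*((-2 + s)/(2*s)) = 10 + (-2 + s)²/(4*s²) + 7*(-2 + s)/(2*s))
(1375 + (-6*g(6) + 10))² = (1375 + (-6*(55/4 + 6⁻² - 8/6) + 10))² = (1375 + (-6*(55/4 + 1/36 - 8*⅙) + 10))² = (1375 + (-6*(55/4 + 1/36 - 4/3) + 10))² = (1375 + (-6*112/9 + 10))² = (1375 + (-224/3 + 10))² = (1375 - 194/3)² = (3931/3)² = 15452761/9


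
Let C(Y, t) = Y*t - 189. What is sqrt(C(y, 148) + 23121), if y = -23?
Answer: 2*sqrt(4882) ≈ 139.74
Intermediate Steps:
C(Y, t) = -189 + Y*t
sqrt(C(y, 148) + 23121) = sqrt((-189 - 23*148) + 23121) = sqrt((-189 - 3404) + 23121) = sqrt(-3593 + 23121) = sqrt(19528) = 2*sqrt(4882)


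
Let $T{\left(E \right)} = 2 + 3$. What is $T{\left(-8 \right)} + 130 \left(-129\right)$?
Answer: $-16765$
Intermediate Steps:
$T{\left(E \right)} = 5$
$T{\left(-8 \right)} + 130 \left(-129\right) = 5 + 130 \left(-129\right) = 5 - 16770 = -16765$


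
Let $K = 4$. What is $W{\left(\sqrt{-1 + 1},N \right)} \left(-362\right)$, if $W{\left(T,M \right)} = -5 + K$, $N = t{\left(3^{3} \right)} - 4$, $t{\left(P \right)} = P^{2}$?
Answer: $362$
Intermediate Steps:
$N = 725$ ($N = \left(3^{3}\right)^{2} - 4 = 27^{2} - 4 = 729 - 4 = 725$)
$W{\left(T,M \right)} = -1$ ($W{\left(T,M \right)} = -5 + 4 = -1$)
$W{\left(\sqrt{-1 + 1},N \right)} \left(-362\right) = \left(-1\right) \left(-362\right) = 362$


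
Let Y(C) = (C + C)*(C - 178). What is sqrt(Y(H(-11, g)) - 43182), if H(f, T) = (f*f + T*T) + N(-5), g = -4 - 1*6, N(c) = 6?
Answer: 2*I*sqrt(5234) ≈ 144.69*I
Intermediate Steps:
g = -10 (g = -4 - 6 = -10)
H(f, T) = 6 + T**2 + f**2 (H(f, T) = (f*f + T*T) + 6 = (f**2 + T**2) + 6 = (T**2 + f**2) + 6 = 6 + T**2 + f**2)
Y(C) = 2*C*(-178 + C) (Y(C) = (2*C)*(-178 + C) = 2*C*(-178 + C))
sqrt(Y(H(-11, g)) - 43182) = sqrt(2*(6 + (-10)**2 + (-11)**2)*(-178 + (6 + (-10)**2 + (-11)**2)) - 43182) = sqrt(2*(6 + 100 + 121)*(-178 + (6 + 100 + 121)) - 43182) = sqrt(2*227*(-178 + 227) - 43182) = sqrt(2*227*49 - 43182) = sqrt(22246 - 43182) = sqrt(-20936) = 2*I*sqrt(5234)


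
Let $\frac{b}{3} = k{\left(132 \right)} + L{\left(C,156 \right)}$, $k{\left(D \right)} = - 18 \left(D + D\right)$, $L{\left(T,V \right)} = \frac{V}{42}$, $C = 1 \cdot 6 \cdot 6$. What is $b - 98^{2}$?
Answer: $- \frac{166942}{7} \approx -23849.0$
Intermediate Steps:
$C = 36$ ($C = 6 \cdot 6 = 36$)
$L{\left(T,V \right)} = \frac{V}{42}$ ($L{\left(T,V \right)} = V \frac{1}{42} = \frac{V}{42}$)
$k{\left(D \right)} = - 36 D$ ($k{\left(D \right)} = - 18 \cdot 2 D = - 36 D$)
$b = - \frac{99714}{7}$ ($b = 3 \left(\left(-36\right) 132 + \frac{1}{42} \cdot 156\right) = 3 \left(-4752 + \frac{26}{7}\right) = 3 \left(- \frac{33238}{7}\right) = - \frac{99714}{7} \approx -14245.0$)
$b - 98^{2} = - \frac{99714}{7} - 98^{2} = - \frac{99714}{7} - 9604 = - \frac{166942}{7}$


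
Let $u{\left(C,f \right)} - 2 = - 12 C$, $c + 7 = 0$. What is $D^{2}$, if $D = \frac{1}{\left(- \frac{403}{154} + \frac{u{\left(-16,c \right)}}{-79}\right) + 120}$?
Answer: $\frac{148011556}{1954982814849} \approx 7.571 \cdot 10^{-5}$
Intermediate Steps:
$c = -7$ ($c = -7 + 0 = -7$)
$u{\left(C,f \right)} = 2 - 12 C$
$D = \frac{12166}{1398207}$ ($D = \frac{1}{\left(- \frac{403}{154} + \frac{2 - -192}{-79}\right) + 120} = \frac{1}{\left(\left(-403\right) \frac{1}{154} + \left(2 + 192\right) \left(- \frac{1}{79}\right)\right) + 120} = \frac{1}{\left(- \frac{403}{154} + 194 \left(- \frac{1}{79}\right)\right) + 120} = \frac{1}{\left(- \frac{403}{154} - \frac{194}{79}\right) + 120} = \frac{1}{- \frac{61713}{12166} + 120} = \frac{1}{\frac{1398207}{12166}} = \frac{12166}{1398207} \approx 0.0087011$)
$D^{2} = \left(\frac{12166}{1398207}\right)^{2} = \frac{148011556}{1954982814849}$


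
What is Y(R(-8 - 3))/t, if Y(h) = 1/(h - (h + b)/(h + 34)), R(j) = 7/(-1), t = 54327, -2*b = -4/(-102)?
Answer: -459/168069629 ≈ -2.7310e-6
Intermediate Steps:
b = -1/51 (b = -(-2)/(-102) = -(-2)*(-1)/102 = -½*2/51 = -1/51 ≈ -0.019608)
R(j) = -7 (R(j) = 7*(-1) = -7)
Y(h) = 1/(h - (-1/51 + h)/(34 + h)) (Y(h) = 1/(h - (h - 1/51)/(h + 34)) = 1/(h - (-1/51 + h)/(34 + h)))
Y(R(-8 - 3))/t = (51*(34 - 7)/(1 + 51*(-7)² + 1683*(-7)))/54327 = (51*27/(1 + 51*49 - 11781))*(1/54327) = (51*27/(1 + 2499 - 11781))*(1/54327) = (51*27/(-9281))*(1/54327) = (51*(-1/9281)*27)*(1/54327) = -1377/9281*1/54327 = -459/168069629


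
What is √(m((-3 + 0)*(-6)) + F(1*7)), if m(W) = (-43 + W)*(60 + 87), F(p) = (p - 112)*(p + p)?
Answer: 7*I*√105 ≈ 71.729*I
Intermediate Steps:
F(p) = 2*p*(-112 + p) (F(p) = (-112 + p)*(2*p) = 2*p*(-112 + p))
m(W) = -6321 + 147*W (m(W) = (-43 + W)*147 = -6321 + 147*W)
√(m((-3 + 0)*(-6)) + F(1*7)) = √((-6321 + 147*((-3 + 0)*(-6))) + 2*(1*7)*(-112 + 1*7)) = √((-6321 + 147*(-3*(-6))) + 2*7*(-112 + 7)) = √((-6321 + 147*18) + 2*7*(-105)) = √((-6321 + 2646) - 1470) = √(-3675 - 1470) = √(-5145) = 7*I*√105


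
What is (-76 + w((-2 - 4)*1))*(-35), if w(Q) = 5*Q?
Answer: 3710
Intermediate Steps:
(-76 + w((-2 - 4)*1))*(-35) = (-76 + 5*((-2 - 4)*1))*(-35) = (-76 + 5*(-6*1))*(-35) = (-76 + 5*(-6))*(-35) = (-76 - 30)*(-35) = -106*(-35) = 3710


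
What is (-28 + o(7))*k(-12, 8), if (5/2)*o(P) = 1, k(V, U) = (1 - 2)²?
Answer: -138/5 ≈ -27.600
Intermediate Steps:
k(V, U) = 1 (k(V, U) = (-1)² = 1)
o(P) = ⅖ (o(P) = (⅖)*1 = ⅖)
(-28 + o(7))*k(-12, 8) = (-28 + ⅖)*1 = -138/5*1 = -138/5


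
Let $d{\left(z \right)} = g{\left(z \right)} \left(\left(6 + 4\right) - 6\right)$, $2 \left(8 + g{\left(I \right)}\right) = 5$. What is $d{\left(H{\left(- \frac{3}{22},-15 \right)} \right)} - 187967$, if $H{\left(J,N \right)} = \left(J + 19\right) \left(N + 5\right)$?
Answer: $-187989$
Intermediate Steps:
$g{\left(I \right)} = - \frac{11}{2}$ ($g{\left(I \right)} = -8 + \frac{1}{2} \cdot 5 = -8 + \frac{5}{2} = - \frac{11}{2}$)
$H{\left(J,N \right)} = \left(5 + N\right) \left(19 + J\right)$ ($H{\left(J,N \right)} = \left(19 + J\right) \left(5 + N\right) = \left(5 + N\right) \left(19 + J\right)$)
$d{\left(z \right)} = -22$ ($d{\left(z \right)} = - \frac{11 \left(\left(6 + 4\right) - 6\right)}{2} = - \frac{11 \left(10 - 6\right)}{2} = \left(- \frac{11}{2}\right) 4 = -22$)
$d{\left(H{\left(- \frac{3}{22},-15 \right)} \right)} - 187967 = -22 - 187967 = -187989$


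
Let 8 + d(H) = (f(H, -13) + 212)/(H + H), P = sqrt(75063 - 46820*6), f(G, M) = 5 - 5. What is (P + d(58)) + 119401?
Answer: 3462450/29 + 3*I*sqrt(22873) ≈ 1.1939e+5 + 453.71*I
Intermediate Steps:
f(G, M) = 0
P = 3*I*sqrt(22873) (P = sqrt(75063 - 280920) = sqrt(-205857) = 3*I*sqrt(22873) ≈ 453.71*I)
d(H) = -8 + 106/H (d(H) = -8 + (0 + 212)/(H + H) = -8 + 212/((2*H)) = -8 + 212*(1/(2*H)) = -8 + 106/H)
(P + d(58)) + 119401 = (3*I*sqrt(22873) + (-8 + 106/58)) + 119401 = (3*I*sqrt(22873) + (-8 + 106*(1/58))) + 119401 = (3*I*sqrt(22873) + (-8 + 53/29)) + 119401 = (3*I*sqrt(22873) - 179/29) + 119401 = (-179/29 + 3*I*sqrt(22873)) + 119401 = 3462450/29 + 3*I*sqrt(22873)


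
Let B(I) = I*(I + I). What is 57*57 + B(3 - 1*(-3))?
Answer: 3321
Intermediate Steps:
B(I) = 2*I² (B(I) = I*(2*I) = 2*I²)
57*57 + B(3 - 1*(-3)) = 57*57 + 2*(3 - 1*(-3))² = 3249 + 2*(3 + 3)² = 3249 + 2*6² = 3249 + 2*36 = 3249 + 72 = 3321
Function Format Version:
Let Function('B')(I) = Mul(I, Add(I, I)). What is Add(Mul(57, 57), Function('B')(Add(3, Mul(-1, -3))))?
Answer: 3321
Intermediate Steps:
Function('B')(I) = Mul(2, Pow(I, 2)) (Function('B')(I) = Mul(I, Mul(2, I)) = Mul(2, Pow(I, 2)))
Add(Mul(57, 57), Function('B')(Add(3, Mul(-1, -3)))) = Add(Mul(57, 57), Mul(2, Pow(Add(3, Mul(-1, -3)), 2))) = Add(3249, Mul(2, Pow(Add(3, 3), 2))) = Add(3249, Mul(2, Pow(6, 2))) = Add(3249, Mul(2, 36)) = Add(3249, 72) = 3321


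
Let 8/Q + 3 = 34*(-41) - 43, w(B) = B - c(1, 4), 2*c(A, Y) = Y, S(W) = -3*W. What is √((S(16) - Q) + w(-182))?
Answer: I*√208795/30 ≈ 15.231*I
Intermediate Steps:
c(A, Y) = Y/2
w(B) = -2 + B (w(B) = B - 4/2 = B - 1*2 = B - 2 = -2 + B)
Q = -1/180 (Q = 8/(-3 + (34*(-41) - 43)) = 8/(-3 + (-1394 - 43)) = 8/(-3 - 1437) = 8/(-1440) = 8*(-1/1440) = -1/180 ≈ -0.0055556)
√((S(16) - Q) + w(-182)) = √((-3*16 - 1*(-1/180)) + (-2 - 182)) = √((-48 + 1/180) - 184) = √(-8639/180 - 184) = √(-41759/180) = I*√208795/30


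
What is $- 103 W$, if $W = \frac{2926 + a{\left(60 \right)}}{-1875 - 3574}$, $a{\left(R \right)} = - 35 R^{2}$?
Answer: $- \frac{12676622}{5449} \approx -2326.4$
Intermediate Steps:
$W = \frac{123074}{5449}$ ($W = \frac{2926 - 35 \cdot 60^{2}}{-1875 - 3574} = \frac{2926 - 126000}{-5449} = \left(2926 - 126000\right) \left(- \frac{1}{5449}\right) = \left(-123074\right) \left(- \frac{1}{5449}\right) = \frac{123074}{5449} \approx 22.587$)
$- 103 W = \left(-103\right) \frac{123074}{5449} = - \frac{12676622}{5449}$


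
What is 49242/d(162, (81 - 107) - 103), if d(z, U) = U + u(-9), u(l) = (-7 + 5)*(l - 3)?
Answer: -16414/35 ≈ -468.97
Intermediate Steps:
u(l) = 6 - 2*l (u(l) = -2*(-3 + l) = 6 - 2*l)
d(z, U) = 24 + U (d(z, U) = U + (6 - 2*(-9)) = U + (6 + 18) = U + 24 = 24 + U)
49242/d(162, (81 - 107) - 103) = 49242/(24 + ((81 - 107) - 103)) = 49242/(24 + (-26 - 103)) = 49242/(24 - 129) = 49242/(-105) = 49242*(-1/105) = -16414/35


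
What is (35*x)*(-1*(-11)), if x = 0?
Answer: 0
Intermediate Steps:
(35*x)*(-1*(-11)) = (35*0)*(-1*(-11)) = 0*11 = 0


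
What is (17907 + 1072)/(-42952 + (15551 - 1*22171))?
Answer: -18979/49572 ≈ -0.38286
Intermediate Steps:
(17907 + 1072)/(-42952 + (15551 - 1*22171)) = 18979/(-42952 + (15551 - 22171)) = 18979/(-42952 - 6620) = 18979/(-49572) = 18979*(-1/49572) = -18979/49572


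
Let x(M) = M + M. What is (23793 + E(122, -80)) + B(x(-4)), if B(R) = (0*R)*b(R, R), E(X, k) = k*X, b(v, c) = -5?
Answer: 14033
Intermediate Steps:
x(M) = 2*M
E(X, k) = X*k
B(R) = 0 (B(R) = (0*R)*(-5) = 0*(-5) = 0)
(23793 + E(122, -80)) + B(x(-4)) = (23793 + 122*(-80)) + 0 = (23793 - 9760) + 0 = 14033 + 0 = 14033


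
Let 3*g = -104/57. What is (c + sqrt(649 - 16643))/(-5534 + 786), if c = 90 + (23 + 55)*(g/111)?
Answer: -283363/15020298 - I*sqrt(15994)/4748 ≈ -0.018865 - 0.026636*I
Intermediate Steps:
g = -104/171 (g = (-104/57)/3 = (-104*1/57)/3 = (1/3)*(-104/57) = -104/171 ≈ -0.60819)
c = 566726/6327 (c = 90 + (23 + 55)*(-104/171/111) = 90 + 78*(-104/171*1/111) = 90 + 78*(-104/18981) = 90 - 2704/6327 = 566726/6327 ≈ 89.573)
(c + sqrt(649 - 16643))/(-5534 + 786) = (566726/6327 + sqrt(649 - 16643))/(-5534 + 786) = (566726/6327 + sqrt(-15994))/(-4748) = (566726/6327 + I*sqrt(15994))*(-1/4748) = -283363/15020298 - I*sqrt(15994)/4748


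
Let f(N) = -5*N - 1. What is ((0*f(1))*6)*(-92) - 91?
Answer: -91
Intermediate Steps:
f(N) = -1 - 5*N
((0*f(1))*6)*(-92) - 91 = ((0*(-1 - 5*1))*6)*(-92) - 91 = ((0*(-1 - 5))*6)*(-92) - 91 = ((0*(-6))*6)*(-92) - 91 = (0*6)*(-92) - 91 = 0*(-92) - 91 = 0 - 91 = -91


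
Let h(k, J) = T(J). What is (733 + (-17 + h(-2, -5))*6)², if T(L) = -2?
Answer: 383161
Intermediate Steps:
h(k, J) = -2
(733 + (-17 + h(-2, -5))*6)² = (733 + (-17 - 2)*6)² = (733 - 19*6)² = (733 - 114)² = 619² = 383161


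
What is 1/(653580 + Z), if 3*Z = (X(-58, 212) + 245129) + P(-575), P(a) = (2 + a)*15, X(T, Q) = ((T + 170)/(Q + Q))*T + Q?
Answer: 53/38821982 ≈ 1.3652e-6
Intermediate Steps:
X(T, Q) = Q + T*(170 + T)/(2*Q) (X(T, Q) = ((170 + T)/((2*Q)))*T + Q = ((170 + T)*(1/(2*Q)))*T + Q = ((170 + T)/(2*Q))*T + Q = T*(170 + T)/(2*Q) + Q = Q + T*(170 + T)/(2*Q))
P(a) = 30 + 15*a
Z = 4182242/53 (Z = (((212² + (½)*(-58)² + 85*(-58))/212 + 245129) + (30 + 15*(-575)))/3 = (((44944 + (½)*3364 - 4930)/212 + 245129) + (30 - 8625))/3 = (((44944 + 1682 - 4930)/212 + 245129) - 8595)/3 = (((1/212)*41696 + 245129) - 8595)/3 = ((10424/53 + 245129) - 8595)/3 = (13002261/53 - 8595)/3 = (⅓)*(12546726/53) = 4182242/53 ≈ 78910.)
1/(653580 + Z) = 1/(653580 + 4182242/53) = 1/(38821982/53) = 53/38821982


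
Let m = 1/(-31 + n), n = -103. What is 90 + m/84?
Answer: 1013039/11256 ≈ 90.000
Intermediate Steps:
m = -1/134 (m = 1/(-31 - 103) = 1/(-134) = -1/134 ≈ -0.0074627)
90 + m/84 = 90 - 1/134/84 = 90 + (1/84)*(-1/134) = 90 - 1/11256 = 1013039/11256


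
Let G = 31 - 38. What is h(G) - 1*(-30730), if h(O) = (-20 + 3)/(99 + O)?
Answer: 2827143/92 ≈ 30730.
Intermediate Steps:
G = -7
h(O) = -17/(99 + O)
h(G) - 1*(-30730) = -17/(99 - 7) - 1*(-30730) = -17/92 + 30730 = 2827143/92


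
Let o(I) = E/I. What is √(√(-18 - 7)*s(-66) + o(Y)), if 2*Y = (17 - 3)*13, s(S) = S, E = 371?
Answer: √(689 - 55770*I)/13 ≈ 12.925 - 12.766*I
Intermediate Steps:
Y = 91 (Y = ((17 - 3)*13)/2 = (14*13)/2 = (½)*182 = 91)
o(I) = 371/I
√(√(-18 - 7)*s(-66) + o(Y)) = √(√(-18 - 7)*(-66) + 371/91) = √(√(-25)*(-66) + 371*(1/91)) = √((5*I)*(-66) + 53/13) = √(-330*I + 53/13) = √(53/13 - 330*I)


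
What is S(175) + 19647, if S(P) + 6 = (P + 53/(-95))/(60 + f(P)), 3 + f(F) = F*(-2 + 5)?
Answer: 180994577/9215 ≈ 19641.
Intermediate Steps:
f(F) = -3 + 3*F (f(F) = -3 + F*(-2 + 5) = -3 + F*3 = -3 + 3*F)
S(P) = -6 + (-53/95 + P)/(57 + 3*P) (S(P) = -6 + (P + 53/(-95))/(60 + (-3 + 3*P)) = -6 + (P + 53*(-1/95))/(57 + 3*P) = -6 + (P - 53/95)/(57 + 3*P) = -6 + (-53/95 + P)/(57 + 3*P))
S(175) + 19647 = (-32543 - 1615*175)/(285*(19 + 175)) + 19647 = (1/285)*(-32543 - 282625)/194 + 19647 = (1/285)*(1/194)*(-315168) + 19647 = -52528/9215 + 19647 = 180994577/9215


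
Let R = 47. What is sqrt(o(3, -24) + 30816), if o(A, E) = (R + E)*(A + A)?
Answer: sqrt(30954) ≈ 175.94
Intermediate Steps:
o(A, E) = 2*A*(47 + E) (o(A, E) = (47 + E)*(A + A) = (47 + E)*(2*A) = 2*A*(47 + E))
sqrt(o(3, -24) + 30816) = sqrt(2*3*(47 - 24) + 30816) = sqrt(2*3*23 + 30816) = sqrt(138 + 30816) = sqrt(30954)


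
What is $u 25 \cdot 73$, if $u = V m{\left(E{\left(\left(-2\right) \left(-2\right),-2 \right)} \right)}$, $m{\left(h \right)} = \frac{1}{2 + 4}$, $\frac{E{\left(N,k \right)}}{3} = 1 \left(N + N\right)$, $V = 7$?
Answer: $\frac{12775}{6} \approx 2129.2$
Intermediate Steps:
$E{\left(N,k \right)} = 6 N$ ($E{\left(N,k \right)} = 3 \cdot 1 \left(N + N\right) = 3 \cdot 1 \cdot 2 N = 3 \cdot 2 N = 6 N$)
$m{\left(h \right)} = \frac{1}{6}$
$u = \frac{7}{6}$ ($u = 7 \cdot \frac{1}{6} = \frac{7}{6} \approx 1.1667$)
$u 25 \cdot 73 = \frac{7}{6} \cdot 25 \cdot 73 = \frac{175}{6} \cdot 73 = \frac{12775}{6}$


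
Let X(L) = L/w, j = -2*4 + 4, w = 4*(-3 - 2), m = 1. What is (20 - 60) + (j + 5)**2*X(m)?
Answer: -801/20 ≈ -40.050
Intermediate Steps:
w = -20 (w = 4*(-5) = -20)
j = -4 (j = -8 + 4 = -4)
X(L) = -L/20 (X(L) = L/(-20) = L*(-1/20) = -L/20)
(20 - 60) + (j + 5)**2*X(m) = (20 - 60) + (-4 + 5)**2*(-1/20*1) = -40 + 1**2*(-1/20) = -40 + 1*(-1/20) = -40 - 1/20 = -801/20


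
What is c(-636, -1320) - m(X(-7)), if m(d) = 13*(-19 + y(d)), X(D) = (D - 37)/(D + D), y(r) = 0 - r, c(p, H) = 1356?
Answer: 11507/7 ≈ 1643.9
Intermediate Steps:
y(r) = -r
X(D) = (-37 + D)/(2*D) (X(D) = (-37 + D)/((2*D)) = (-37 + D)*(1/(2*D)) = (-37 + D)/(2*D))
m(d) = -247 - 13*d (m(d) = 13*(-19 - d) = -247 - 13*d)
c(-636, -1320) - m(X(-7)) = 1356 - (-247 - 13*(-37 - 7)/(2*(-7))) = 1356 - (-247 - 13*(-1)*(-44)/(2*7)) = 1356 - (-247 - 13*22/7) = 1356 - (-247 - 286/7) = 1356 - 1*(-2015/7) = 1356 + 2015/7 = 11507/7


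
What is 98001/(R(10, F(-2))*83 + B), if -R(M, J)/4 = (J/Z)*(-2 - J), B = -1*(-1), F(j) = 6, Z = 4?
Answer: 98001/3985 ≈ 24.592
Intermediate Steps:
B = 1
R(M, J) = -J*(-2 - J) (R(M, J) = -4*J/4*(-2 - J) = -J*(-2 - J))
98001/(R(10, F(-2))*83 + B) = 98001/((6*(2 + 6))*83 + 1) = 98001/((6*8)*83 + 1) = 98001/(48*83 + 1) = 98001/(3984 + 1) = 98001/3985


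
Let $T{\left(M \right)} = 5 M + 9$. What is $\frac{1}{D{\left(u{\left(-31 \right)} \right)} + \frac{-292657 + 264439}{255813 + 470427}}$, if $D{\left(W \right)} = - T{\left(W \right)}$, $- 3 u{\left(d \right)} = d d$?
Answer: $\frac{363120}{578315011} \approx 0.00062789$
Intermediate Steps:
$u{\left(d \right)} = - \frac{d^{2}}{3}$ ($u{\left(d \right)} = - \frac{d d}{3} = - \frac{d^{2}}{3}$)
$T{\left(M \right)} = 9 + 5 M$
$D{\left(W \right)} = -9 - 5 W$ ($D{\left(W \right)} = - (9 + 5 W) = -9 - 5 W$)
$\frac{1}{D{\left(u{\left(-31 \right)} \right)} + \frac{-292657 + 264439}{255813 + 470427}} = \frac{1}{\left(-9 - 5 \left(- \frac{\left(-31\right)^{2}}{3}\right)\right) + \frac{-292657 + 264439}{255813 + 470427}} = \frac{1}{\left(-9 - 5 \left(\left(- \frac{1}{3}\right) 961\right)\right) - \frac{28218}{726240}} = \frac{1}{\left(-9 - - \frac{4805}{3}\right) - \frac{4703}{121040}} = \frac{1}{\left(-9 + \frac{4805}{3}\right) - \frac{4703}{121040}} = \frac{1}{\frac{4778}{3} - \frac{4703}{121040}} = \frac{1}{\frac{578315011}{363120}} = \frac{363120}{578315011}$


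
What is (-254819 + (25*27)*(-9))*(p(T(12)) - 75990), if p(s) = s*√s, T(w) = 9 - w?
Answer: 19825335060 + 782682*I*√3 ≈ 1.9825e+10 + 1.3556e+6*I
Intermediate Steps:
p(s) = s^(3/2)
(-254819 + (25*27)*(-9))*(p(T(12)) - 75990) = (-254819 + (25*27)*(-9))*((9 - 1*12)^(3/2) - 75990) = (-254819 + 675*(-9))*((9 - 12)^(3/2) - 75990) = (-254819 - 6075)*((-3)^(3/2) - 75990) = -260894*(-3*I*√3 - 75990) = -260894*(-75990 - 3*I*√3) = 19825335060 + 782682*I*√3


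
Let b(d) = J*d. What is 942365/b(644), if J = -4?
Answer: -942365/2576 ≈ -365.82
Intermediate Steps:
b(d) = -4*d
942365/b(644) = 942365/((-4*644)) = 942365/(-2576) = 942365*(-1/2576) = -942365/2576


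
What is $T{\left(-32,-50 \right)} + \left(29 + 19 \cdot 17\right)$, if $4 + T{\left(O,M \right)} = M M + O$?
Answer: $2816$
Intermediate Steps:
$T{\left(O,M \right)} = -4 + O + M^{2}$ ($T{\left(O,M \right)} = -4 + \left(M M + O\right) = -4 + \left(M^{2} + O\right) = -4 + \left(O + M^{2}\right) = -4 + O + M^{2}$)
$T{\left(-32,-50 \right)} + \left(29 + 19 \cdot 17\right) = \left(-4 - 32 + \left(-50\right)^{2}\right) + \left(29 + 19 \cdot 17\right) = \left(-4 - 32 + 2500\right) + \left(29 + 323\right) = 2464 + 352 = 2816$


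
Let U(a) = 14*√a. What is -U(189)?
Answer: -42*√21 ≈ -192.47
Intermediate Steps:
-U(189) = -14*√189 = -14*3*√21 = -42*√21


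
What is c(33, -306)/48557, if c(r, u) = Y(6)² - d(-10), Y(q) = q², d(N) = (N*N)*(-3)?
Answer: 1596/48557 ≈ 0.032869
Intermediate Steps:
d(N) = -3*N² (d(N) = N²*(-3) = -3*N²)
c(r, u) = 1596 (c(r, u) = (6²)² - (-3)*(-10)² = 36² - (-3)*100 = 1296 - 1*(-300) = 1296 + 300 = 1596)
c(33, -306)/48557 = 1596/48557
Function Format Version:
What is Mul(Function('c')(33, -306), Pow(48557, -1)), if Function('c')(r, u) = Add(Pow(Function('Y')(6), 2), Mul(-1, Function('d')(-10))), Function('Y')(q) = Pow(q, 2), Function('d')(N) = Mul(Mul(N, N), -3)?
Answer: Rational(1596, 48557) ≈ 0.032869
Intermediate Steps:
Function('d')(N) = Mul(-3, Pow(N, 2)) (Function('d')(N) = Mul(Pow(N, 2), -3) = Mul(-3, Pow(N, 2)))
Function('c')(r, u) = 1596 (Function('c')(r, u) = Add(Pow(Pow(6, 2), 2), Mul(-1, Mul(-3, Pow(-10, 2)))) = Add(Pow(36, 2), Mul(-1, Mul(-3, 100))) = Add(1296, Mul(-1, -300)) = Add(1296, 300) = 1596)
Mul(Function('c')(33, -306), Pow(48557, -1)) = Mul(1596, Pow(48557, -1)) = Mul(1596, Rational(1, 48557)) = Rational(1596, 48557)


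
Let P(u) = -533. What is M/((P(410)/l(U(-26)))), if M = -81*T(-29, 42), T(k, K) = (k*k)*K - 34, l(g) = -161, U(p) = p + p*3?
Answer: -460190808/533 ≈ -8.6340e+5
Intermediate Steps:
U(p) = 4*p (U(p) = p + 3*p = 4*p)
T(k, K) = -34 + K*k**2 (T(k, K) = k**2*K - 34 = K*k**2 - 34 = -34 + K*k**2)
M = -2858328 (M = -81*(-34 + 42*(-29)**2) = -81*(-34 + 42*841) = -81*(-34 + 35322) = -81*35288 = -2858328)
M/((P(410)/l(U(-26)))) = -2858328/((-533/(-161))) = -2858328/((-533*(-1/161))) = -2858328/533/161 = -2858328*161/533 = -460190808/533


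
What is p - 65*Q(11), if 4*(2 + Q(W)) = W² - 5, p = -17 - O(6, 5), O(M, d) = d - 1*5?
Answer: -1772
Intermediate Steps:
O(M, d) = -5 + d (O(M, d) = d - 5 = -5 + d)
p = -17 (p = -17 - (-5 + 5) = -17 - 1*0 = -17 + 0 = -17)
Q(W) = -13/4 + W²/4 (Q(W) = -2 + (W² - 5)/4 = -2 + (-5 + W²)/4 = -2 + (-5/4 + W²/4) = -13/4 + W²/4)
p - 65*Q(11) = -17 - 65*(-13/4 + (¼)*11²) = -17 - 65*(-13/4 + (¼)*121) = -17 - 65*(-13/4 + 121/4) = -17 - 65*27 = -17 - 1755 = -1772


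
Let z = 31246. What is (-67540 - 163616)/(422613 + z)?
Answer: -231156/453859 ≈ -0.50931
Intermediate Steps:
(-67540 - 163616)/(422613 + z) = (-67540 - 163616)/(422613 + 31246) = -231156/453859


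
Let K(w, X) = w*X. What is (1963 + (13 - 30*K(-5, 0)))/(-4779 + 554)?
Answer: -152/325 ≈ -0.46769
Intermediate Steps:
K(w, X) = X*w
(1963 + (13 - 30*K(-5, 0)))/(-4779 + 554) = (1963 + (13 - 0*(-5)))/(-4779 + 554) = (1963 + (13 - 30*0))/(-4225) = (1963 + (13 + 0))*(-1/4225) = (1963 + 13)*(-1/4225) = 1976*(-1/4225) = -152/325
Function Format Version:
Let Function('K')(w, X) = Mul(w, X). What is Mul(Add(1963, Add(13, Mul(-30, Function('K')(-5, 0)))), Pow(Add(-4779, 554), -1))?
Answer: Rational(-152, 325) ≈ -0.46769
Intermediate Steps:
Function('K')(w, X) = Mul(X, w)
Mul(Add(1963, Add(13, Mul(-30, Function('K')(-5, 0)))), Pow(Add(-4779, 554), -1)) = Mul(Add(1963, Add(13, Mul(-30, Mul(0, -5)))), Pow(Add(-4779, 554), -1)) = Mul(Add(1963, Add(13, Mul(-30, 0))), Pow(-4225, -1)) = Mul(Add(1963, Add(13, 0)), Rational(-1, 4225)) = Mul(Add(1963, 13), Rational(-1, 4225)) = Mul(1976, Rational(-1, 4225)) = Rational(-152, 325)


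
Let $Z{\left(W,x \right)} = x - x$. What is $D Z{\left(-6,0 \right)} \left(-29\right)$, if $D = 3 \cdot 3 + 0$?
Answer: $0$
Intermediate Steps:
$Z{\left(W,x \right)} = 0$
$D = 9$ ($D = 9 + 0 = 9$)
$D Z{\left(-6,0 \right)} \left(-29\right) = 9 \cdot 0 \left(-29\right) = 0 \left(-29\right) = 0$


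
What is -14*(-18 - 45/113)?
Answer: 29106/113 ≈ 257.58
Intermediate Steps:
-14*(-18 - 45/113) = -14*(-2079/113) = 29106/113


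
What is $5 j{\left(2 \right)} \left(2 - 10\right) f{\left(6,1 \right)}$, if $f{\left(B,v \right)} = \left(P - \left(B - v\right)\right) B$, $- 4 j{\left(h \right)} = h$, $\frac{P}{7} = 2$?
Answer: $1080$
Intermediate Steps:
$P = 14$ ($P = 7 \cdot 2 = 14$)
$j{\left(h \right)} = - \frac{h}{4}$
$f{\left(B,v \right)} = B \left(14 + v - B\right)$ ($f{\left(B,v \right)} = \left(14 - \left(B - v\right)\right) B = \left(14 + v - B\right) B = B \left(14 + v - B\right)$)
$5 j{\left(2 \right)} \left(2 - 10\right) f{\left(6,1 \right)} = 5 \left(- \frac{1}{4}\right) 2 \left(2 - 10\right) 6 \left(14 + 1 - 6\right) = 5 \left(- \frac{2 - 10}{2}\right) 6 \left(14 + 1 - 6\right) = 5 \left(- \frac{2 - 10}{2}\right) 6 \cdot 9 = 5 \left(\left(- \frac{1}{2}\right) \left(-8\right)\right) 54 = 5 \cdot 4 \cdot 54 = 20 \cdot 54 = 1080$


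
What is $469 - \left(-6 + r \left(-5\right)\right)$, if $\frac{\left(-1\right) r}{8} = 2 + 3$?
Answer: $275$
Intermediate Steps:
$r = -40$ ($r = - 8 \left(2 + 3\right) = \left(-8\right) 5 = -40$)
$469 - \left(-6 + r \left(-5\right)\right) = 469 - \left(-6 - -200\right) = 469 - \left(-6 + 200\right) = 469 - 194 = 275$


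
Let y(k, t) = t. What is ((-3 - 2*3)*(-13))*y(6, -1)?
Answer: -117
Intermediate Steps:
((-3 - 2*3)*(-13))*y(6, -1) = ((-3 - 2*3)*(-13))*(-1) = ((-3 - 6)*(-13))*(-1) = -9*(-13)*(-1) = 117*(-1) = -117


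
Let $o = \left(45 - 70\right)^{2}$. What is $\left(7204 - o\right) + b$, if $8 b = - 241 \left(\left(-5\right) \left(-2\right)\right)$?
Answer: $\frac{25111}{4} \approx 6277.8$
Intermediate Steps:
$b = - \frac{1205}{4}$ ($b = \frac{\left(-241\right) \left(\left(-5\right) \left(-2\right)\right)}{8} = \frac{\left(-241\right) 10}{8} = \frac{1}{8} \left(-2410\right) = - \frac{1205}{4} \approx -301.25$)
$o = 625$ ($o = \left(-25\right)^{2} = 625$)
$\left(7204 - o\right) + b = \left(7204 - 625\right) - \frac{1205}{4} = 6579 - \frac{1205}{4} = \frac{25111}{4}$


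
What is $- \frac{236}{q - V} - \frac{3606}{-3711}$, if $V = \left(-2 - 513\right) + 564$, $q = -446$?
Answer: $\frac{886922}{612315} \approx 1.4485$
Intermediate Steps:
$V = 49$ ($V = -515 + 564 = 49$)
$- \frac{236}{q - V} - \frac{3606}{-3711} = - \frac{236}{-446 - 49} - \frac{3606}{-3711} = - \frac{236}{-446 - 49} - - \frac{1202}{1237} = - \frac{236}{-495} + \frac{1202}{1237} = \left(-236\right) \left(- \frac{1}{495}\right) + \frac{1202}{1237} = \frac{236}{495} + \frac{1202}{1237} = \frac{886922}{612315}$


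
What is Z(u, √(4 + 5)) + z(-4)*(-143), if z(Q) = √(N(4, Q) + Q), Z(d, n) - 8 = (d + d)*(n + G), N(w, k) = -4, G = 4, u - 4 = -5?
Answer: -6 - 286*I*√2 ≈ -6.0 - 404.46*I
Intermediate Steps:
u = -1 (u = 4 - 5 = -1)
Z(d, n) = 8 + 2*d*(4 + n) (Z(d, n) = 8 + (d + d)*(n + 4) = 8 + (2*d)*(4 + n) = 8 + 2*d*(4 + n))
z(Q) = √(-4 + Q)
Z(u, √(4 + 5)) + z(-4)*(-143) = (8 + 8*(-1) + 2*(-1)*√(4 + 5)) + √(-4 - 4)*(-143) = (8 - 8 + 2*(-1)*√9) + √(-8)*(-143) = (8 - 8 + 2*(-1)*3) + (2*I*√2)*(-143) = (8 - 8 - 6) - 286*I*√2 = -6 - 286*I*√2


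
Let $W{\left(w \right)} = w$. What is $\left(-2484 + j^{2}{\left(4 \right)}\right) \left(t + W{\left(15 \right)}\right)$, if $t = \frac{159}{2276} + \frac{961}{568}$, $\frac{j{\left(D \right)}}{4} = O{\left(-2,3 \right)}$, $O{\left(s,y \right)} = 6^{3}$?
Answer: $\frac{1007627913801}{80798} \approx 1.2471 \cdot 10^{7}$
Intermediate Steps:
$O{\left(s,y \right)} = 216$
$j{\left(D \right)} = 864$ ($j{\left(D \right)} = 4 \cdot 216 = 864$)
$t = \frac{569387}{323192}$ ($t = 159 \cdot \frac{1}{2276} + 961 \cdot \frac{1}{568} = \frac{159}{2276} + \frac{961}{568} = \frac{569387}{323192} \approx 1.7618$)
$\left(-2484 + j^{2}{\left(4 \right)}\right) \left(t + W{\left(15 \right)}\right) = \left(-2484 + 864^{2}\right) \left(\frac{569387}{323192} + 15\right) = \left(-2484 + 746496\right) \frac{5417267}{323192} = 744012 \cdot \frac{5417267}{323192} = \frac{1007627913801}{80798}$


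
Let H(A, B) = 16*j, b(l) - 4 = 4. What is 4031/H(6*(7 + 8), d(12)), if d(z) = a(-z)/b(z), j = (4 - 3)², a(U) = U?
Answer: 4031/16 ≈ 251.94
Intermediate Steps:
b(l) = 8 (b(l) = 4 + 4 = 8)
j = 1 (j = 1² = 1)
d(z) = -z/8
H(A, B) = 16 (H(A, B) = 16*1 = 16)
4031/H(6*(7 + 8), d(12)) = 4031/16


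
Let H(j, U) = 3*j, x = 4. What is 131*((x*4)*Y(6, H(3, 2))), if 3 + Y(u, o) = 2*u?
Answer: 18864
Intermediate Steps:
Y(u, o) = -3 + 2*u
131*((x*4)*Y(6, H(3, 2))) = 131*((4*4)*(-3 + 2*6)) = 131*(16*(-3 + 12)) = 131*(16*9) = 131*144 = 18864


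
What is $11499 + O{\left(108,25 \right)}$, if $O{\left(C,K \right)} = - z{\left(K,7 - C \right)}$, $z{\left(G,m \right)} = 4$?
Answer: $11495$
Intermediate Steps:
$O{\left(C,K \right)} = -4$ ($O{\left(C,K \right)} = \left(-1\right) 4 = -4$)
$11499 + O{\left(108,25 \right)} = 11499 - 4 = 11495$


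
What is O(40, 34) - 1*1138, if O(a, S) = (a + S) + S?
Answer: -1030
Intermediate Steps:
O(a, S) = a + 2*S (O(a, S) = (S + a) + S = a + 2*S)
O(40, 34) - 1*1138 = (40 + 2*34) - 1*1138 = (40 + 68) - 1138 = 108 - 1138 = -1030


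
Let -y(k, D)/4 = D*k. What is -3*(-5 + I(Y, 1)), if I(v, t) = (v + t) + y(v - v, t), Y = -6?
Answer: 30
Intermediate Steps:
y(k, D) = -4*D*k
I(v, t) = t + v (I(v, t) = (v + t) - 4*t*(v - v) = (t + v) - 4*t*0 = (t + v) + 0 = t + v)
-3*(-5 + I(Y, 1)) = -3*(-5 + (1 - 6)) = -3*(-5 - 5) = -3*(-10) = 30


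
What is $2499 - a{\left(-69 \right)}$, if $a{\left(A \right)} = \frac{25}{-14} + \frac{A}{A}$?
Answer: $\frac{34997}{14} \approx 2499.8$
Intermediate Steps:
$a{\left(A \right)} = - \frac{11}{14}$ ($a{\left(A \right)} = 25 \left(- \frac{1}{14}\right) + 1 = - \frac{25}{14} + 1 = - \frac{11}{14}$)
$2499 - a{\left(-69 \right)} = 2499 - - \frac{11}{14} = 2499 + \frac{11}{14} = \frac{34997}{14}$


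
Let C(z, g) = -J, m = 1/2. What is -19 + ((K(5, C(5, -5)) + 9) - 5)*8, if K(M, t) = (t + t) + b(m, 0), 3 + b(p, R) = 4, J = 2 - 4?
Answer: 53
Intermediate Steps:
m = ½ ≈ 0.50000
J = -2
b(p, R) = 1 (b(p, R) = -3 + 4 = 1)
C(z, g) = 2 (C(z, g) = -1*(-2) = 2)
K(M, t) = 1 + 2*t (K(M, t) = (t + t) + 1 = 2*t + 1 = 1 + 2*t)
-19 + ((K(5, C(5, -5)) + 9) - 5)*8 = -19 + (((1 + 2*2) + 9) - 5)*8 = -19 + (((1 + 4) + 9) - 5)*8 = -19 + ((5 + 9) - 5)*8 = -19 + (14 - 5)*8 = -19 + 9*8 = -19 + 72 = 53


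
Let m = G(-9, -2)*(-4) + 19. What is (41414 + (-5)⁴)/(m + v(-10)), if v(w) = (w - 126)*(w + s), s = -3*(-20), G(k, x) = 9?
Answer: -42039/6817 ≈ -6.1668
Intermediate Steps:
s = 60
m = -17 (m = 9*(-4) + 19 = -36 + 19 = -17)
v(w) = (-126 + w)*(60 + w) (v(w) = (w - 126)*(w + 60) = (-126 + w)*(60 + w))
(41414 + (-5)⁴)/(m + v(-10)) = (41414 + (-5)⁴)/(-17 + (-7560 + (-10)² - 66*(-10))) = (41414 + 625)/(-17 + (-7560 + 100 + 660)) = 42039/(-17 - 6800) = 42039/(-6817) = 42039*(-1/6817) = -42039/6817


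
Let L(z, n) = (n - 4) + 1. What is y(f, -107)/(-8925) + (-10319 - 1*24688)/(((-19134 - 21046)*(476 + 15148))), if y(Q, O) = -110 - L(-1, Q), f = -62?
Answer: 518135/101639328 ≈ 0.0050978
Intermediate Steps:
L(z, n) = -3 + n (L(z, n) = (-4 + n) + 1 = -3 + n)
y(Q, O) = -107 - Q (y(Q, O) = -110 - (-3 + Q) = -110 + (3 - Q) = -107 - Q)
y(f, -107)/(-8925) + (-10319 - 1*24688)/(((-19134 - 21046)*(476 + 15148))) = (-107 - 1*(-62))/(-8925) + (-10319 - 1*24688)/(((-19134 - 21046)*(476 + 15148))) = (-107 + 62)*(-1/8925) + (-10319 - 24688)/((-40180*15624)) = -45*(-1/8925) - 35007/(-627772320) = 3/595 - 35007*(-1/627772320) = 3/595 + 1667/29893920 = 518135/101639328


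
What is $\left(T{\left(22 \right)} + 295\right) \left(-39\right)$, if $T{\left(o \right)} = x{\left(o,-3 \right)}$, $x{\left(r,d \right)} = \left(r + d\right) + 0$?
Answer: $-12246$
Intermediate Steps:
$x{\left(r,d \right)} = d + r$ ($x{\left(r,d \right)} = \left(d + r\right) + 0 = d + r$)
$T{\left(o \right)} = -3 + o$
$\left(T{\left(22 \right)} + 295\right) \left(-39\right) = \left(\left(-3 + 22\right) + 295\right) \left(-39\right) = \left(19 + 295\right) \left(-39\right) = 314 \left(-39\right) = -12246$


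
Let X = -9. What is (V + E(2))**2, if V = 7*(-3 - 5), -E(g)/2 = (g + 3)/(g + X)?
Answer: 145924/49 ≈ 2978.0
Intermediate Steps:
E(g) = -2*(3 + g)/(-9 + g) (E(g) = -2*(g + 3)/(g - 9) = -2*(3 + g)/(-9 + g))
V = -56 (V = 7*(-8) = -56)
(V + E(2))**2 = (-56 + 2*(-3 - 1*2)/(-9 + 2))**2 = (-56 + 2*(-3 - 2)/(-7))**2 = (-56 + 2*(-1/7)*(-5))**2 = (-56 + 10/7)**2 = (-382/7)**2 = 145924/49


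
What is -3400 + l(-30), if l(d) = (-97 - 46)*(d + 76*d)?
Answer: 326930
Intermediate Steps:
l(d) = -11011*d
-3400 + l(-30) = -3400 - 11011*(-30) = -3400 + 330330 = 326930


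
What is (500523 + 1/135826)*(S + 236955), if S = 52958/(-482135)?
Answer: 7766785044743384533033/65486468510 ≈ 1.1860e+11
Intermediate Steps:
S = -52958/482135 (S = 52958*(-1/482135) = -52958/482135 ≈ -0.10984)
(500523 + 1/135826)*(S + 236955) = (500523 + 1/135826)*(-52958/482135 + 236955) = (500523 + 1/135826)*(114244245967/482135) = (67984036999/135826)*(114244245967/482135) = 7766785044743384533033/65486468510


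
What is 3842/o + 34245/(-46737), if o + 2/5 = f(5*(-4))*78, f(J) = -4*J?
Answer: -9475430/81005607 ≈ -0.11697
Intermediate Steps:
o = 31198/5 (o = -⅖ - 20*(-4)*78 = -⅖ - 4*(-20)*78 = -⅖ + 80*78 = -⅖ + 6240 = 31198/5 ≈ 6239.6)
3842/o + 34245/(-46737) = 3842/(31198/5) + 34245/(-46737) = 3842*(5/31198) + 34245*(-1/46737) = 9605/15599 - 3805/5193 = -9475430/81005607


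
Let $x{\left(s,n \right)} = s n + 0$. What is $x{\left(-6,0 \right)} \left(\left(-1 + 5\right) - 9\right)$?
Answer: $0$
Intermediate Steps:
$x{\left(s,n \right)} = n s$ ($x{\left(s,n \right)} = n s + 0 = n s$)
$x{\left(-6,0 \right)} \left(\left(-1 + 5\right) - 9\right) = 0 \left(-6\right) \left(\left(-1 + 5\right) - 9\right) = 0 \left(4 - 9\right) = 0 \left(-5\right) = 0$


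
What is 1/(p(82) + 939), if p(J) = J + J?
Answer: 1/1103 ≈ 0.00090662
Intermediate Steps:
p(J) = 2*J
1/(p(82) + 939) = 1/(2*82 + 939) = 1/(164 + 939) = 1/1103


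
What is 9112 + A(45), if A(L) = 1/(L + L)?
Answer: 820081/90 ≈ 9112.0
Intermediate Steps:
A(L) = 1/(2*L)
9112 + A(45) = 9112 + (1/2)/45 = 9112 + (1/2)*(1/45) = 9112 + 1/90 = 820081/90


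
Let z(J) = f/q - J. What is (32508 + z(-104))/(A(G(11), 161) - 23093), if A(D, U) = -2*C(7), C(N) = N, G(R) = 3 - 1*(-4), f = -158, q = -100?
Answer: -1630679/1155350 ≈ -1.4114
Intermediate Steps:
G(R) = 7 (G(R) = 3 + 4 = 7)
z(J) = 79/50 - J (z(J) = -158/(-100) - J = -158*(-1/100) - J = 79/50 - J)
A(D, U) = -14 (A(D, U) = -2*7 = -14)
(32508 + z(-104))/(A(G(11), 161) - 23093) = (32508 + (79/50 - 1*(-104)))/(-14 - 23093) = (32508 + (79/50 + 104))/(-23107) = (32508 + 5279/50)*(-1/23107) = (1630679/50)*(-1/23107) = -1630679/1155350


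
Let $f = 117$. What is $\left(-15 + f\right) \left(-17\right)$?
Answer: $-1734$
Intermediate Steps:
$\left(-15 + f\right) \left(-17\right) = \left(-15 + 117\right) \left(-17\right) = 102 \left(-17\right) = -1734$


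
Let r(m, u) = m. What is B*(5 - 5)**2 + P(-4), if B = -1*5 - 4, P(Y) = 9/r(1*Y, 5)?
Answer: -9/4 ≈ -2.2500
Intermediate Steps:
P(Y) = 9/Y (P(Y) = 9/((1*Y)) = 9/Y)
B = -9 (B = -5 - 4 = -9)
B*(5 - 5)**2 + P(-4) = -9*(5 - 5)**2 + 9/(-4) = -9*0**2 + 9*(-1/4) = -9*0 - 9/4 = 0 - 9/4 = -9/4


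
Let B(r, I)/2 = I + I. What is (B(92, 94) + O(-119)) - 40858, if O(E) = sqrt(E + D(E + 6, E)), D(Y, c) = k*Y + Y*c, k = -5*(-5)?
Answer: -40482 + 3*sqrt(1167) ≈ -40380.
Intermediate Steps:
k = 25
D(Y, c) = 25*Y + Y*c
O(E) = sqrt(E + (6 + E)*(25 + E)) (O(E) = sqrt(E + (E + 6)*(25 + E)) = sqrt(E + (6 + E)*(25 + E)))
B(r, I) = 4*I (B(r, I) = 2*(I + I) = 2*(2*I) = 4*I)
(B(92, 94) + O(-119)) - 40858 = (4*94 + sqrt(-119 + (6 - 119)*(25 - 119))) - 40858 = (376 + sqrt(-119 - 113*(-94))) - 40858 = (376 + sqrt(-119 + 10622)) - 40858 = (376 + sqrt(10503)) - 40858 = (376 + 3*sqrt(1167)) - 40858 = -40482 + 3*sqrt(1167)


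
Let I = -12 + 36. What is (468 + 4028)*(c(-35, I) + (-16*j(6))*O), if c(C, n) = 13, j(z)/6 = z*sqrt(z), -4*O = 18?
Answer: 58448 + 11653632*sqrt(6) ≈ 2.8604e+7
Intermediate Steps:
O = -9/2 (O = -1/4*18 = -9/2 ≈ -4.5000)
I = 24
j(z) = 6*z**(3/2) (j(z) = 6*(z*sqrt(z)) = 6*z**(3/2))
(468 + 4028)*(c(-35, I) + (-16*j(6))*O) = (468 + 4028)*(13 - 96*6**(3/2)*(-9/2)) = 4496*(13 - 96*6*sqrt(6)*(-9/2)) = 4496*(13 - 576*sqrt(6)*(-9/2)) = 4496*(13 + 2592*sqrt(6)) = 58448 + 11653632*sqrt(6)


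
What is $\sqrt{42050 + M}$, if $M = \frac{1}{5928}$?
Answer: $\frac{\sqrt{369421698282}}{2964} \approx 205.06$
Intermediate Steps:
$M = \frac{1}{5928} \approx 0.00016869$
$\sqrt{42050 + M} = \sqrt{42050 + \frac{1}{5928}} = \sqrt{\frac{249272401}{5928}} = \frac{\sqrt{369421698282}}{2964}$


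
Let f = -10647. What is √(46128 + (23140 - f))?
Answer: √79915 ≈ 282.69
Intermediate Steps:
√(46128 + (23140 - f)) = √(46128 + (23140 - 1*(-10647))) = √(46128 + (23140 + 10647)) = √(46128 + 33787) = √79915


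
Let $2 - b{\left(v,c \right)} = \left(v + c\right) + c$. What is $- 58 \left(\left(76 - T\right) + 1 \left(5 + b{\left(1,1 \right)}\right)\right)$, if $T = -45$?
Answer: $-7250$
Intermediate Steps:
$b{\left(v,c \right)} = 2 - v - 2 c$ ($b{\left(v,c \right)} = 2 - \left(\left(v + c\right) + c\right) = 2 - \left(\left(c + v\right) + c\right) = 2 - \left(v + 2 c\right) = 2 - v - 2 c$)
$- 58 \left(\left(76 - T\right) + 1 \left(5 + b{\left(1,1 \right)}\right)\right) = - 58 \left(\left(76 - -45\right) + 1 \left(5 - 1\right)\right) = - 58 \left(\left(76 + 45\right) + 1 \left(5 - 1\right)\right) = - 58 \left(121 + 1 \left(5 - 1\right)\right) = - 58 \left(121 + 1 \cdot 4\right) = - 58 \left(121 + 4\right) = \left(-58\right) 125 = -7250$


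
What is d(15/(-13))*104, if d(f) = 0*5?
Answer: 0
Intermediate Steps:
d(f) = 0
d(15/(-13))*104 = 0*104 = 0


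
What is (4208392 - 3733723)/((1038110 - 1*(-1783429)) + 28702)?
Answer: 474669/2850241 ≈ 0.16654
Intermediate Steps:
(4208392 - 3733723)/((1038110 - 1*(-1783429)) + 28702) = 474669/((1038110 + 1783429) + 28702) = 474669/(2821539 + 28702) = 474669/2850241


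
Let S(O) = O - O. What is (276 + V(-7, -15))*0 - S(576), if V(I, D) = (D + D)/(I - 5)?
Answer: 0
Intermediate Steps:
V(I, D) = 2*D/(-5 + I) (V(I, D) = (2*D)/(-5 + I) = 2*D/(-5 + I))
S(O) = 0
(276 + V(-7, -15))*0 - S(576) = (276 + 2*(-15)/(-5 - 7))*0 - 1*0 = (276 + 2*(-15)/(-12))*0 + 0 = (276 + 2*(-15)*(-1/12))*0 + 0 = (276 + 5/2)*0 + 0 = (557/2)*0 + 0 = 0 + 0 = 0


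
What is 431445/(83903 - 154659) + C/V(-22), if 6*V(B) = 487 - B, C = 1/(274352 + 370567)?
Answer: -963454164997/158004295108 ≈ -6.0976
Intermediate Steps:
C = 1/644919 ≈ 1.5506e-6
V(B) = 487/6 - B/6 (V(B) = (487 - B)/6 = 487/6 - B/6)
431445/(83903 - 154659) + C/V(-22) = 431445/(83903 - 154659) + 1/(644919*(487/6 - ⅙*(-22))) = 431445/(-70756) + 1/(644919*(487/6 + 11/3)) = 431445*(-1/70756) + 1/(644919*(509/6)) = -8805/1444 + (1/644919)*(6/509) = -8805/1444 + 2/109421257 = -963454164997/158004295108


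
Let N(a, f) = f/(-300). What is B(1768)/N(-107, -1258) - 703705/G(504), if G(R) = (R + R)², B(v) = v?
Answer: 15824561315/37594368 ≈ 420.93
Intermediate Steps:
N(a, f) = -f/300 (N(a, f) = f*(-1/300) = -f/300)
G(R) = 4*R² (G(R) = (2*R)² = 4*R²)
B(1768)/N(-107, -1258) - 703705/G(504) = 1768/((-1/300*(-1258))) - 703705/(4*504²) = 1768/(629/150) - 703705/(4*254016) = 1768*(150/629) - 703705/1016064 = 15600/37 - 703705*1/1016064 = 15600/37 - 703705/1016064 = 15824561315/37594368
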